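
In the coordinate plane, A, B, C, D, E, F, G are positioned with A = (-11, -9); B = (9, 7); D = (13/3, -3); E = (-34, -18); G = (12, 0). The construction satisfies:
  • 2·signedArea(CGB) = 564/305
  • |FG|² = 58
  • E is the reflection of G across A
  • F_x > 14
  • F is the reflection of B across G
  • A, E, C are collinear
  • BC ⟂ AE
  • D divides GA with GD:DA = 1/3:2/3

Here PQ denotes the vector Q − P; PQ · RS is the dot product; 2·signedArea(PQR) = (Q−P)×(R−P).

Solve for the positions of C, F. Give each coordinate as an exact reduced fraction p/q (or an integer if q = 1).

C = (3591/305, -27/305)
F = (15, -7)

1. C_x = 3591/305  [A, E, C are collinear ∩ BC ⟂ AE]
2. C_y = -27/305  [A, E, C are collinear ∩ BC ⟂ AE]
   → C = (3591/305, -27/305)
3. F_x = 15  [F is the reflection of B across G]
4. F_y = -7  [F is the reflection of B across G]
   → F = (15, -7)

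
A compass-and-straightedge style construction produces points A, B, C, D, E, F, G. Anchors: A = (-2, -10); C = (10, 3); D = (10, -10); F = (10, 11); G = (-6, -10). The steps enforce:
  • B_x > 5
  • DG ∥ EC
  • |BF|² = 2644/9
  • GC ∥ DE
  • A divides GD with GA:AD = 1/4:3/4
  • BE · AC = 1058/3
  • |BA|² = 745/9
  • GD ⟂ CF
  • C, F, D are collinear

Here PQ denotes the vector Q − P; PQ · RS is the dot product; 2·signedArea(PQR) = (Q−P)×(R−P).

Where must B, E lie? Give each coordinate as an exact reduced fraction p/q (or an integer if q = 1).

1. E_x = 26  [DG ∥ EC ∩ GC ∥ DE]
2. E_y = 3  [DG ∥ EC ∩ GC ∥ DE]
   → E = (26, 3)
3. B_x = 6  [line -12·x + -13·y + -5/3 = 0 ∩ |BF|² = 2644/9]
4. B_y = -17/3  [line -12·x + -13·y + -5/3 = 0 ∩ |BF|² = 2644/9]
   → B = (6, -17/3)

B = (6, -17/3)
E = (26, 3)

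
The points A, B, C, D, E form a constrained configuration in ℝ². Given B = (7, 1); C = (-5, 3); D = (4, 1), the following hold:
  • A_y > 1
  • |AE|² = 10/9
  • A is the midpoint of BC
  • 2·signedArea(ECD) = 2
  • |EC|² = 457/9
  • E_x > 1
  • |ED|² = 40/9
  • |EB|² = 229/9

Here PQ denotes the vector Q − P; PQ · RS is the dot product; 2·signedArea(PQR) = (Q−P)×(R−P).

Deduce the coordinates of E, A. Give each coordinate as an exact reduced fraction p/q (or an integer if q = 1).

1. E_x = 2  [line 2·x + 9·y + -19 = 0 ∩ |EC|² = 457/9]
2. E_y = 5/3  [line 2·x + 9·y + -19 = 0 ∩ |EC|² = 457/9]
   → E = (2, 5/3)
3. A_x = 1  [A is the midpoint of BC]
4. A_y = 2  [A is the midpoint of BC]
   → A = (1, 2)

A = (1, 2)
E = (2, 5/3)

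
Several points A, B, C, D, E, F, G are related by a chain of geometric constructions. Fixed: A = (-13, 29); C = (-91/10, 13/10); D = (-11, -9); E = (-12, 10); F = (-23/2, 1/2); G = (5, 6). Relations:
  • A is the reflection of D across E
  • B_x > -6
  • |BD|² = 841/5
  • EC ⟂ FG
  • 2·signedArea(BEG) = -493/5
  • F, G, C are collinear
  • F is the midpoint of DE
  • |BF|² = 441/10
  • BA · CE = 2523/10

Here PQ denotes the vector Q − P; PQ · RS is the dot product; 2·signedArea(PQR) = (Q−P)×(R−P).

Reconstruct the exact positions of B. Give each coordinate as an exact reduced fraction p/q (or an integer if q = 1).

B = (-26/5, 13/5)

1. B_x = -26/5  [2·signedArea(BEG) = -493/5 ∩ BA · CE = 2523/10]
2. B_y = 13/5  [2·signedArea(BEG) = -493/5 ∩ BA · CE = 2523/10]
   → B = (-26/5, 13/5)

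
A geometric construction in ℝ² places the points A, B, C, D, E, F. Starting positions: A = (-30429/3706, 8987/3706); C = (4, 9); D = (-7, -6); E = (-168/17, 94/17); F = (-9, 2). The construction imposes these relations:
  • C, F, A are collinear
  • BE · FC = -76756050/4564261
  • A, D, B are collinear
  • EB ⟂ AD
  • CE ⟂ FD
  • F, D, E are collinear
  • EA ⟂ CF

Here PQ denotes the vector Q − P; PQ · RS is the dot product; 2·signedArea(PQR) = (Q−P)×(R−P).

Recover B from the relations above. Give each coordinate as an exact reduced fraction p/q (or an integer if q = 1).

1. B_x = -146851713939/16915151266  [A, D, B are collinear ∩ EB ⟂ AD]
2. B_y = 96449517737/16915151266  [A, D, B are collinear ∩ EB ⟂ AD]
   → B = (-146851713939/16915151266, 96449517737/16915151266)

B = (-146851713939/16915151266, 96449517737/16915151266)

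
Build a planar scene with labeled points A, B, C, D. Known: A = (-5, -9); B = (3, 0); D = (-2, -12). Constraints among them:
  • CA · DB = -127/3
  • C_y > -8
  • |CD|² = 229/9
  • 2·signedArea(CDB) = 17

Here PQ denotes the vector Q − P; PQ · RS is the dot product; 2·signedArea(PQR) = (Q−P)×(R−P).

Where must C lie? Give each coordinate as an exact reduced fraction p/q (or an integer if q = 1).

C = (-4/3, -7)

1. C_x = -4/3  [2·signedArea(CDB) = 17 ∩ CA · DB = -127/3]
2. C_y = -7  [2·signedArea(CDB) = 17 ∩ CA · DB = -127/3]
   → C = (-4/3, -7)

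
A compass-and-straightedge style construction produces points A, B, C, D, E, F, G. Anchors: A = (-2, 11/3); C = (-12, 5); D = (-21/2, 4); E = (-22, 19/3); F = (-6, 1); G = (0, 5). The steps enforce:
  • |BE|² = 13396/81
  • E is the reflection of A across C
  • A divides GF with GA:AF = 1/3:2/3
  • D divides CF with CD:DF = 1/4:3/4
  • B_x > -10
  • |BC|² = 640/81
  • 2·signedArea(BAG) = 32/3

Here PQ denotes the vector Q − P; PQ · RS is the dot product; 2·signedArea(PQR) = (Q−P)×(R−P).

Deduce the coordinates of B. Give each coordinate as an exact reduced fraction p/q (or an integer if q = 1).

B = (-28/3, 37/9)

1. B_x = -28/3  [line -4/3·x + 2·y + -62/3 = 0 ∩ |BC|² = 640/81]
2. B_y = 37/9  [line -4/3·x + 2·y + -62/3 = 0 ∩ |BC|² = 640/81]
   → B = (-28/3, 37/9)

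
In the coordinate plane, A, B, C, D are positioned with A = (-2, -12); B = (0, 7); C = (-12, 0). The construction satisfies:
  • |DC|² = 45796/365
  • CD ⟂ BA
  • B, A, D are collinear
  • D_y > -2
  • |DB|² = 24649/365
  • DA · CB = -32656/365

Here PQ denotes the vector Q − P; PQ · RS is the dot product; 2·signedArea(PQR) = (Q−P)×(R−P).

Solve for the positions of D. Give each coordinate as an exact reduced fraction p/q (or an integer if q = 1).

D = (-314/365, -428/365)

1. D_x = -314/365  [B, A, D are collinear ∩ CD ⟂ BA]
2. D_y = -428/365  [B, A, D are collinear ∩ CD ⟂ BA]
   → D = (-314/365, -428/365)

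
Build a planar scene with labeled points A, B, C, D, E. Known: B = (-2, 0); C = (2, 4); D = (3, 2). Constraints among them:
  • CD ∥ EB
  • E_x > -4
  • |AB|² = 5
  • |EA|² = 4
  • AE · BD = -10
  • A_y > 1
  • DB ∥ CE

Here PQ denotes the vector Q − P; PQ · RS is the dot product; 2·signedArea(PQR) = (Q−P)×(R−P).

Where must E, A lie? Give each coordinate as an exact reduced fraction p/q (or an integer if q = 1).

A = (-1, 2)
E = (-3, 2)

1. E_x = -3  [CD ∥ EB ∩ DB ∥ CE]
2. E_y = 2  [CD ∥ EB ∩ DB ∥ CE]
   → E = (-3, 2)
3. A_x = -1  [line -5·x + -2·y + -1 = 0 ∩ |AB|² = 5]
4. A_y = 2  [line -5·x + -2·y + -1 = 0 ∩ |AB|² = 5]
   → A = (-1, 2)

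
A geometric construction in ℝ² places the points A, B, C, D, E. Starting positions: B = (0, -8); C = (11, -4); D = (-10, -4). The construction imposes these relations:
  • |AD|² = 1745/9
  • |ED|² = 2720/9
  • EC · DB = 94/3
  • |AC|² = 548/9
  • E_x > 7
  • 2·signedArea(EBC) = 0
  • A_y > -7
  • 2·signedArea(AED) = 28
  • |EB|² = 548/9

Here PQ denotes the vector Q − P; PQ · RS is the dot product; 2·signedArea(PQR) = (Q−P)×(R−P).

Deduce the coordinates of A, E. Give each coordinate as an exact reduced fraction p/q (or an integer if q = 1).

1. E_x = 22/3  [2·signedArea(EBC) = 0 ∩ EC · DB = 94/3]
2. E_y = -16/3  [2·signedArea(EBC) = 0 ∩ EC · DB = 94/3]
   → E = (22/3, -16/3)
3. A_x = 11/3  [line -4/3·x + -52/3·y + -332/3 = 0 ∩ |AC|² = 548/9]
4. A_y = -20/3  [line -4/3·x + -52/3·y + -332/3 = 0 ∩ |AC|² = 548/9]
   → A = (11/3, -20/3)

A = (11/3, -20/3)
E = (22/3, -16/3)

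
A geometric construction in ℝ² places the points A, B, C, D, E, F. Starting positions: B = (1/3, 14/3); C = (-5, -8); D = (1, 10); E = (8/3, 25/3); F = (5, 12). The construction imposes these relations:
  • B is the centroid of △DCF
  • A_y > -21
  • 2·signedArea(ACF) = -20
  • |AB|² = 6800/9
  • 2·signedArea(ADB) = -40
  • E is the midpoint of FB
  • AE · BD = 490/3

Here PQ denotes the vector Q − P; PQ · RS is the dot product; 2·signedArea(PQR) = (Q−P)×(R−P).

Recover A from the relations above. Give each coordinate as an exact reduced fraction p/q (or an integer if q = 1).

1. A_x = -31/3  [2·signedArea(ADB) = -40 ∩ AE · BD = 490/3]
2. A_y = -62/3  [2·signedArea(ADB) = -40 ∩ AE · BD = 490/3]
   → A = (-31/3, -62/3)

A = (-31/3, -62/3)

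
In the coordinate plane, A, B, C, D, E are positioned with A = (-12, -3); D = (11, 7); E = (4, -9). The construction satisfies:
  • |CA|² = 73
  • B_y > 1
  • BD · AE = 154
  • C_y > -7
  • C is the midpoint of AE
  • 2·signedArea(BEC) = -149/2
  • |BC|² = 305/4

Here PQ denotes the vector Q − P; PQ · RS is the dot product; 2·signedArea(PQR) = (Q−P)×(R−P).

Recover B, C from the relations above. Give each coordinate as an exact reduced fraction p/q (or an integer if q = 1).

B = (-1/2, 2)
C = (-4, -6)

1. C_x = -4  [C is the midpoint of AE]
2. C_y = -6  [C is the midpoint of AE]
   → C = (-4, -6)
3. B_x = -1/2  [2·signedArea(BEC) = -149/2 ∩ BD · AE = 154]
4. B_y = 2  [2·signedArea(BEC) = -149/2 ∩ BD · AE = 154]
   → B = (-1/2, 2)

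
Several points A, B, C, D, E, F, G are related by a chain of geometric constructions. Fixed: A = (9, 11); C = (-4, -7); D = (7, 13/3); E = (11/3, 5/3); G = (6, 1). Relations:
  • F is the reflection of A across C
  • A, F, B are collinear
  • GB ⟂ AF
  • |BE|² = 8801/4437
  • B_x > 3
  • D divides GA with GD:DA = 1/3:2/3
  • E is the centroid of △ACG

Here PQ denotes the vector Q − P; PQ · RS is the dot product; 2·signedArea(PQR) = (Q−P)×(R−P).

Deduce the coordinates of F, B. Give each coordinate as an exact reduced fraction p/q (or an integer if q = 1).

B = (1590/493, 1481/493)
F = (-17, -25)

1. F_x = -17  [F is the reflection of A across C]
2. F_y = -25  [F is the reflection of A across C]
   → F = (-17, -25)
3. B_x = 1590/493  [A, F, B are collinear ∩ GB ⟂ AF]
4. B_y = 1481/493  [A, F, B are collinear ∩ GB ⟂ AF]
   → B = (1590/493, 1481/493)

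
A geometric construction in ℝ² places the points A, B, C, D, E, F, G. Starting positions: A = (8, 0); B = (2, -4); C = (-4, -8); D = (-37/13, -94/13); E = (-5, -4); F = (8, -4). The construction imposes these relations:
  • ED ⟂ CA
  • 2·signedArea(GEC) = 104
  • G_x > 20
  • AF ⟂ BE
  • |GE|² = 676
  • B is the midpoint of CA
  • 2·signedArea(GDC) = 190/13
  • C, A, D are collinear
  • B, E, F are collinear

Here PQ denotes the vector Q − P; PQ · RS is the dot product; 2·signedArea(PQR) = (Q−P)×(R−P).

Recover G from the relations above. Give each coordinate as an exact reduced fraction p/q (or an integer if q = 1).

1. G_x = 21  [2·signedArea(GEC) = 104 ∩ 2·signedArea(GDC) = 190/13]
2. G_y = -4  [2·signedArea(GEC) = 104 ∩ 2·signedArea(GDC) = 190/13]
   → G = (21, -4)

G = (21, -4)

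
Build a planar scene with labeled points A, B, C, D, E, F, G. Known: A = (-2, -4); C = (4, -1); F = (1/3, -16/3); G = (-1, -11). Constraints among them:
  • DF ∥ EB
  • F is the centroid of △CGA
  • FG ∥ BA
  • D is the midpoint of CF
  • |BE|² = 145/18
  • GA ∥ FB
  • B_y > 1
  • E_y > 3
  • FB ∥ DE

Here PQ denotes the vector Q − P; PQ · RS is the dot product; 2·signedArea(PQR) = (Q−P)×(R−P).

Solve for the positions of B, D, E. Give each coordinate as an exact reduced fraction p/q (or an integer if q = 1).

1. B_x = -2/3  [FG ∥ BA ∩ GA ∥ FB]
2. B_y = 5/3  [FG ∥ BA ∩ GA ∥ FB]
   → B = (-2/3, 5/3)
3. D_x = 13/6  [D is the midpoint of CF]
4. D_y = -19/6  [D is the midpoint of CF]
   → D = (13/6, -19/6)
5. E_x = 7/6  [DF ∥ EB ∩ FB ∥ DE]
6. E_y = 23/6  [DF ∥ EB ∩ FB ∥ DE]
   → E = (7/6, 23/6)

B = (-2/3, 5/3)
D = (13/6, -19/6)
E = (7/6, 23/6)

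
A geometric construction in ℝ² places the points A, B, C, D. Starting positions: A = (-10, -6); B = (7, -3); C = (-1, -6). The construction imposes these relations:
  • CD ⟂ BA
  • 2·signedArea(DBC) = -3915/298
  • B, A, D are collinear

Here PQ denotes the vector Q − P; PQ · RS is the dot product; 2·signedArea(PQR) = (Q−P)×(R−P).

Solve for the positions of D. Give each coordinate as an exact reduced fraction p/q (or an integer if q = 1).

D = (-379/298, -1329/298)

1. D_x = -379/298  [B, A, D are collinear ∩ CD ⟂ BA]
2. D_y = -1329/298  [B, A, D are collinear ∩ CD ⟂ BA]
   → D = (-379/298, -1329/298)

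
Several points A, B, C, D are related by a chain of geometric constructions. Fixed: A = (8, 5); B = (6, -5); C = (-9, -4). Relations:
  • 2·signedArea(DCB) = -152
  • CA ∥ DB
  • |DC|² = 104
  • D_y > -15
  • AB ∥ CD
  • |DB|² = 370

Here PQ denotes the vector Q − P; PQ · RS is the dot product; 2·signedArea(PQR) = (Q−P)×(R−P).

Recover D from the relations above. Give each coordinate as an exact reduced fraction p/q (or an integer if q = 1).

1. D_x = -11  [CA ∥ DB ∩ AB ∥ CD]
2. D_y = -14  [CA ∥ DB ∩ AB ∥ CD]
   → D = (-11, -14)

D = (-11, -14)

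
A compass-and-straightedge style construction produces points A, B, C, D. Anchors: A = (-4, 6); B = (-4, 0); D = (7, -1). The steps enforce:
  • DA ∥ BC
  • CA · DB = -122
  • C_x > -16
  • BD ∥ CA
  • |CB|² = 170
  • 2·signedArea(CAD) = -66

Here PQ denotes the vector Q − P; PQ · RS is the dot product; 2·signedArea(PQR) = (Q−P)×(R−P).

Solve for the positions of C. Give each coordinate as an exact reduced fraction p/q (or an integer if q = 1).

C = (-15, 7)

1. C_x = -15  [BD ∥ CA ∩ DA ∥ BC]
2. C_y = 7  [BD ∥ CA ∩ DA ∥ BC]
   → C = (-15, 7)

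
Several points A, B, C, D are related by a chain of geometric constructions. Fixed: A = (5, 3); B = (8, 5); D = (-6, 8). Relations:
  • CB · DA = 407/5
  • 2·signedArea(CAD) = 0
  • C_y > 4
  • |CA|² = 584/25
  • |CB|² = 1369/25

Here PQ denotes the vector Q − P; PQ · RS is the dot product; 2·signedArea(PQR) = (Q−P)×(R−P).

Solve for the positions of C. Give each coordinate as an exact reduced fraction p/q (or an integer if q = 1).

1. C_x = 3/5  [2·signedArea(CAD) = 0 ∩ CB · DA = 407/5]
2. C_y = 5  [2·signedArea(CAD) = 0 ∩ CB · DA = 407/5]
   → C = (3/5, 5)

C = (3/5, 5)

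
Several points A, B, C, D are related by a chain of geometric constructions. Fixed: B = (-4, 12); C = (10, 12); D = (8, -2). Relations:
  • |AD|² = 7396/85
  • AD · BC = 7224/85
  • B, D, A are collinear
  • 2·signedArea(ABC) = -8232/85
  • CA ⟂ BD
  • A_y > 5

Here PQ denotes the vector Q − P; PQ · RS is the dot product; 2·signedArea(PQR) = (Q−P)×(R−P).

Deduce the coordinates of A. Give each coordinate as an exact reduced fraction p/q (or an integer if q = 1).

A = (164/85, 432/85)

1. A_x = 164/85  [B, D, A are collinear ∩ CA ⟂ BD]
2. A_y = 432/85  [B, D, A are collinear ∩ CA ⟂ BD]
   → A = (164/85, 432/85)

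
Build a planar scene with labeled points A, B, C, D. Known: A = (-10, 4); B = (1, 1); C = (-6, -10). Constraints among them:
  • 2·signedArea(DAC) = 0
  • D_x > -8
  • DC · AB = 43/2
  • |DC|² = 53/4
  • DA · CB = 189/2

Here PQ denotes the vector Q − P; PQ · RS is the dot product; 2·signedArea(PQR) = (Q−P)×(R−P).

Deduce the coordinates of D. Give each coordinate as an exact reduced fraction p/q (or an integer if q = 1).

D = (-7, -13/2)

1. D_x = -7  [2·signedArea(DAC) = 0 ∩ DC · AB = 43/2]
2. D_y = -13/2  [2·signedArea(DAC) = 0 ∩ DC · AB = 43/2]
   → D = (-7, -13/2)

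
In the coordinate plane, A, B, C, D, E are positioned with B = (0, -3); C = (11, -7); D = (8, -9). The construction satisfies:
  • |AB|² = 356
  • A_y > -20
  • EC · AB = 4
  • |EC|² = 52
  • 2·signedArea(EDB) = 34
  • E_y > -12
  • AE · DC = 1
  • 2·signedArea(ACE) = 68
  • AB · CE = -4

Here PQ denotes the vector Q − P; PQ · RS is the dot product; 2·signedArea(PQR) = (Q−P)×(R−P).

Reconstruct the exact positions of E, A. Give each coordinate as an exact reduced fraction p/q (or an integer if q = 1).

A = (10, -19)
E = (5, -11)

1. E_x = 5  [line -6·x + -8·y + -58 = 0 ∩ |EC|² = 52]
2. E_y = -11  [line -6·x + -8·y + -58 = 0 ∩ |EC|² = 52]
   → E = (5, -11)
3. A_x = 10  [AE · DC = 1 ∩ 2·signedArea(ACE) = 68]
4. A_y = -19  [AE · DC = 1 ∩ 2·signedArea(ACE) = 68]
   → A = (10, -19)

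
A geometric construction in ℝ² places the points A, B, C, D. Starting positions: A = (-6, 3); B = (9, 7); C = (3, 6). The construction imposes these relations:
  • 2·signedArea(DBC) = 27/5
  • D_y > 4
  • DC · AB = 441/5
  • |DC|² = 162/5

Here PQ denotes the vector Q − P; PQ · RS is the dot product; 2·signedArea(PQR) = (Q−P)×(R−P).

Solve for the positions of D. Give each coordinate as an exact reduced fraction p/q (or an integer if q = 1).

D = (-12/5, 21/5)

1. D_x = -12/5  [2·signedArea(DBC) = 27/5 ∩ DC · AB = 441/5]
2. D_y = 21/5  [2·signedArea(DBC) = 27/5 ∩ DC · AB = 441/5]
   → D = (-12/5, 21/5)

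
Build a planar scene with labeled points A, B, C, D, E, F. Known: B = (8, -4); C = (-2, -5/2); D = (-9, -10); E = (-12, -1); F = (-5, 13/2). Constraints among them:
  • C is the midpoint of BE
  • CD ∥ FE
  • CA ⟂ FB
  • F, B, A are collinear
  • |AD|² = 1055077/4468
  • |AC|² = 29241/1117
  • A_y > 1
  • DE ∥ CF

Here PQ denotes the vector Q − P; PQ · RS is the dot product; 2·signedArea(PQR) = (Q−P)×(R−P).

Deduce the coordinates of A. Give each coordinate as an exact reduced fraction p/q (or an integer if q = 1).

1. A_x = 1357/1117  [F, B, A are collinear ∩ CA ⟂ FB]
2. A_y = 3307/2234  [F, B, A are collinear ∩ CA ⟂ FB]
   → A = (1357/1117, 3307/2234)

A = (1357/1117, 3307/2234)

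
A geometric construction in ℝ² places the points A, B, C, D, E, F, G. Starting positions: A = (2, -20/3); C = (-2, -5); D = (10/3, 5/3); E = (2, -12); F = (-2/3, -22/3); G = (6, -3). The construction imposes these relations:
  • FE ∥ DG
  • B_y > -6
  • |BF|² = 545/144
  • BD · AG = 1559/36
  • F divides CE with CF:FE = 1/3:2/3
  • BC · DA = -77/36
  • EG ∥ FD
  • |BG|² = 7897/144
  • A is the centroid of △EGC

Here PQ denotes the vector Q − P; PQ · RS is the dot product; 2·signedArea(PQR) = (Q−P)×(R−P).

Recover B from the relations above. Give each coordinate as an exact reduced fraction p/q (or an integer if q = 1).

1. B_x = -1  [BC · DA = -77/36 ∩ BD · AG = 1559/36]
2. B_y = -65/12  [BC · DA = -77/36 ∩ BD · AG = 1559/36]
   → B = (-1, -65/12)

B = (-1, -65/12)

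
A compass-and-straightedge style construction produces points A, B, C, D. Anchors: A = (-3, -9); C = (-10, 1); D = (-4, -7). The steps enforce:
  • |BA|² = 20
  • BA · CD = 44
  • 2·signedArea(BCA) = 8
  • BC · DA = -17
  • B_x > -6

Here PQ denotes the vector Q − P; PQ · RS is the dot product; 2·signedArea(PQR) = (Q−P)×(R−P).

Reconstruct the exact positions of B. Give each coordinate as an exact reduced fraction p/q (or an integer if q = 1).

B = (-5, -5)

1. B_x = -5  [BA · CD = 44 ∩ 2·signedArea(BCA) = 8]
2. B_y = -5  [BA · CD = 44 ∩ 2·signedArea(BCA) = 8]
   → B = (-5, -5)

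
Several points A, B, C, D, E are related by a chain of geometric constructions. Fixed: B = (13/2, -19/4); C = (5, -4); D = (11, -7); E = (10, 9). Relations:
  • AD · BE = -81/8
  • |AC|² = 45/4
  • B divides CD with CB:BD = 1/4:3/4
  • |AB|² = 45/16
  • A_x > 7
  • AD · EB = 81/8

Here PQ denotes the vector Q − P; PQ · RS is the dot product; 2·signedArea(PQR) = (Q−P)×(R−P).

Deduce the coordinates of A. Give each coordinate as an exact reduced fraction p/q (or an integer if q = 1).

1. A_x = 8  [line 7/2·x + 55/4·y + 381/8 = 0 ∩ |AB|² = 45/16]
2. A_y = -11/2  [line 7/2·x + 55/4·y + 381/8 = 0 ∩ |AB|² = 45/16]
   → A = (8, -11/2)

A = (8, -11/2)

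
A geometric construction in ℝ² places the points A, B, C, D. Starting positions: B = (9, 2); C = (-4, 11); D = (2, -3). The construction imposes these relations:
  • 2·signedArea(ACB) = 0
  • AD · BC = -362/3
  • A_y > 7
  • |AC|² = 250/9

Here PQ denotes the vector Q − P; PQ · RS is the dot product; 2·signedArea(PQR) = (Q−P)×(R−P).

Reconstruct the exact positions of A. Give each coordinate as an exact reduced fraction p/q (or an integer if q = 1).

1. A_x = 1/3  [2·signedArea(ACB) = 0 ∩ AD · BC = -362/3]
2. A_y = 8  [2·signedArea(ACB) = 0 ∩ AD · BC = -362/3]
   → A = (1/3, 8)

A = (1/3, 8)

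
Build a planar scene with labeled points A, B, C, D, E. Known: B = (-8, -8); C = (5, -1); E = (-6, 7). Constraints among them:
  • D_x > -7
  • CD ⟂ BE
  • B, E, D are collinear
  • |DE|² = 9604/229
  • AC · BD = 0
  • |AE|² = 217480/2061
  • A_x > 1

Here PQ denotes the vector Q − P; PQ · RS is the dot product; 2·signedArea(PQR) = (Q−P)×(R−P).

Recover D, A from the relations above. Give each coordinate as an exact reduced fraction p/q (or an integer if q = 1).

1. D_x = -1570/229  [B, E, D are collinear ∩ CD ⟂ BE]
2. D_y = 133/229  [B, E, D are collinear ∩ CD ⟂ BE]
   → D = (-1570/229, 133/229)
3. A_x = 240/229  [line -262/229·x + -1965/229·y + -655/229 = 0 ∩ |AE|² = 217480/2061]
4. A_y = -325/687  [line -262/229·x + -1965/229·y + -655/229 = 0 ∩ |AE|² = 217480/2061]
   → A = (240/229, -325/687)

A = (240/229, -325/687)
D = (-1570/229, 133/229)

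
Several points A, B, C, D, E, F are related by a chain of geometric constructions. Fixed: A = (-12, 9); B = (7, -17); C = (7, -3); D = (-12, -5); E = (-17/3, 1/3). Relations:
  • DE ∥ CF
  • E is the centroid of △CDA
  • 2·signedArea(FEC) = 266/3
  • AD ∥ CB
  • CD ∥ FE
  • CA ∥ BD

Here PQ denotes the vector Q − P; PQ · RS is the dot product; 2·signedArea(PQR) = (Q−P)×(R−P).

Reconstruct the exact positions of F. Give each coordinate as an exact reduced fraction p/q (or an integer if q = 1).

F = (40/3, 7/3)

1. F_x = 40/3  [CD ∥ FE ∩ DE ∥ CF]
2. F_y = 7/3  [CD ∥ FE ∩ DE ∥ CF]
   → F = (40/3, 7/3)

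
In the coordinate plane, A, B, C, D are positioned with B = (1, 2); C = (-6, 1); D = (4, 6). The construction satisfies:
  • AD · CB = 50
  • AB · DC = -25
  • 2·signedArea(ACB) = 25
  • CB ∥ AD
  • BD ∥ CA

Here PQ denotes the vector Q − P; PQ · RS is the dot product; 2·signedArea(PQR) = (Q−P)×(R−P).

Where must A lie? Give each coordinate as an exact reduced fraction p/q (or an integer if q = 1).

1. A_x = -3  [CB ∥ AD ∩ BD ∥ CA]
2. A_y = 5  [CB ∥ AD ∩ BD ∥ CA]
   → A = (-3, 5)

A = (-3, 5)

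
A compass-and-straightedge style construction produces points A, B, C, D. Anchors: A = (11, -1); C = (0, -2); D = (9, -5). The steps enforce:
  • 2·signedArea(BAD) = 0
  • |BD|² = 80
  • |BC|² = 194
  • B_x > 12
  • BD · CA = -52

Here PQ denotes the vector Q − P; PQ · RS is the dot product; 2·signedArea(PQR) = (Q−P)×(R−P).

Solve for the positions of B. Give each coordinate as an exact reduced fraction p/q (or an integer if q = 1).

B = (13, 3)

1. B_x = 13  [2·signedArea(BAD) = 0 ∩ BD · CA = -52]
2. B_y = 3  [2·signedArea(BAD) = 0 ∩ BD · CA = -52]
   → B = (13, 3)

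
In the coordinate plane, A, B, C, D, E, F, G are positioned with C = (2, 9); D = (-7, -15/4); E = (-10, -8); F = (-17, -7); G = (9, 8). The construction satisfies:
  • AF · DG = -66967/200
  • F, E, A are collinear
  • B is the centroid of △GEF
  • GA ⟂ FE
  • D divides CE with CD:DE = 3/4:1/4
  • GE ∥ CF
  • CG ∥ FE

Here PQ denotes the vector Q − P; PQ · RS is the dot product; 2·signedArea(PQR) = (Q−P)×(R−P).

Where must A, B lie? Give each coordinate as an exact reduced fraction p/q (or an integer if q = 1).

A = (319/50, -517/50)
B = (-6, -7/3)

1. A_x = 319/50  [F, E, A are collinear ∩ GA ⟂ FE]
2. A_y = -517/50  [F, E, A are collinear ∩ GA ⟂ FE]
   → A = (319/50, -517/50)
3. B_x = -6  [B is the centroid of △GEF]
4. B_y = -7/3  [B is the centroid of △GEF]
   → B = (-6, -7/3)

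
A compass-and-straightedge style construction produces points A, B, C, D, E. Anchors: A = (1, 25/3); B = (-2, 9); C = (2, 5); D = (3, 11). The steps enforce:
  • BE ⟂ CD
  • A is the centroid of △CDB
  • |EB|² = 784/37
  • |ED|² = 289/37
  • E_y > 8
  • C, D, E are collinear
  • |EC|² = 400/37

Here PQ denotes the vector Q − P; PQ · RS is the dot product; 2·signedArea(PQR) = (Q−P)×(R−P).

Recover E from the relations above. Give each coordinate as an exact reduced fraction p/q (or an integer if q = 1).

1. E_x = 94/37  [C, D, E are collinear ∩ BE ⟂ CD]
2. E_y = 305/37  [C, D, E are collinear ∩ BE ⟂ CD]
   → E = (94/37, 305/37)

E = (94/37, 305/37)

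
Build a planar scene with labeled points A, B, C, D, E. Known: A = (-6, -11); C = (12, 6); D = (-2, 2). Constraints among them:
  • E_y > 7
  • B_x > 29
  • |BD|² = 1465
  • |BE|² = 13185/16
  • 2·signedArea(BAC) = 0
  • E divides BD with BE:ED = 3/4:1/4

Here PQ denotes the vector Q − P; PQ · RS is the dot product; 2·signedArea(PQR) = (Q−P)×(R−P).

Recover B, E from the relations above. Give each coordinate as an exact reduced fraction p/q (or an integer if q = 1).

1. B_x = 30  [line -17·x + 18·y + 96 = 0 ∩ |BD|² = 1465]
2. B_y = 23  [line -17·x + 18·y + 96 = 0 ∩ |BD|² = 1465]
   → B = (30, 23)
3. E_x = 6  [E divides BD with BE:ED = 3/4:1/4]
4. E_y = 29/4  [E divides BD with BE:ED = 3/4:1/4]
   → E = (6, 29/4)

B = (30, 23)
E = (6, 29/4)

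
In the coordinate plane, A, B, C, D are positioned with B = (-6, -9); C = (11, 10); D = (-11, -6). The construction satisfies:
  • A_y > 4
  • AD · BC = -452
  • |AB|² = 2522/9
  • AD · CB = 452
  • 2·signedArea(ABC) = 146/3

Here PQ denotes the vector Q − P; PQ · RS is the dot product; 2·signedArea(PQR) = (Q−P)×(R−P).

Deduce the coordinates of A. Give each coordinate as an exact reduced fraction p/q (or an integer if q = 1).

1. A_x = 11/3  [AD · BC = -452 ∩ 2·signedArea(ABC) = 146/3]
2. A_y = 14/3  [AD · BC = -452 ∩ 2·signedArea(ABC) = 146/3]
   → A = (11/3, 14/3)

A = (11/3, 14/3)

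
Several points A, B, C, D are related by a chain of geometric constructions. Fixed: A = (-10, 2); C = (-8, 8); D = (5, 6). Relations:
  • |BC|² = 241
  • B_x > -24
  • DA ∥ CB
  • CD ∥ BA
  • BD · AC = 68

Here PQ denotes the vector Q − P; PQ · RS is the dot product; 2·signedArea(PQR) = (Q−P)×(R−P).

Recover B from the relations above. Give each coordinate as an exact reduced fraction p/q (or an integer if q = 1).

B = (-23, 4)

1. B_x = -23  [CD ∥ BA ∩ DA ∥ CB]
2. B_y = 4  [CD ∥ BA ∩ DA ∥ CB]
   → B = (-23, 4)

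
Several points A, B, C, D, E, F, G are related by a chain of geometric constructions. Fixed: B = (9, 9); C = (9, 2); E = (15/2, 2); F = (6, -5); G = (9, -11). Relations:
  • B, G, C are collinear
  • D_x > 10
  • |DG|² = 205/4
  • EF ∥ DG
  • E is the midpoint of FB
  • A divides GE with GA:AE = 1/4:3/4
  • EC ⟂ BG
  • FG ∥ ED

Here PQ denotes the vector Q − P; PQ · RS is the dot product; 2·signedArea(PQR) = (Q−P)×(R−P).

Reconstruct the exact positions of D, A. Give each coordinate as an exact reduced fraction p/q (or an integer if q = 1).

1. D_x = 21/2  [EF ∥ DG ∩ FG ∥ ED]
2. D_y = -4  [EF ∥ DG ∩ FG ∥ ED]
   → D = (21/2, -4)
3. A_x = 69/8  [A divides GE with GA:AE = 1/4:3/4]
4. A_y = -31/4  [A divides GE with GA:AE = 1/4:3/4]
   → A = (69/8, -31/4)

A = (69/8, -31/4)
D = (21/2, -4)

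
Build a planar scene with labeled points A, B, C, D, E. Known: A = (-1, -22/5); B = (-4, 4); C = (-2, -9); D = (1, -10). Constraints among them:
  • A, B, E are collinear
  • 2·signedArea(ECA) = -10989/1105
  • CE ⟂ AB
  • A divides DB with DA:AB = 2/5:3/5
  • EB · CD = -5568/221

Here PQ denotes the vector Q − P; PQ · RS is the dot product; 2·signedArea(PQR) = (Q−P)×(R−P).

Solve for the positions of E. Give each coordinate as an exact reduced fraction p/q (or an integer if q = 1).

E = (76/221, -1804/221)

1. E_x = 76/221  [A, B, E are collinear ∩ CE ⟂ AB]
2. E_y = -1804/221  [A, B, E are collinear ∩ CE ⟂ AB]
   → E = (76/221, -1804/221)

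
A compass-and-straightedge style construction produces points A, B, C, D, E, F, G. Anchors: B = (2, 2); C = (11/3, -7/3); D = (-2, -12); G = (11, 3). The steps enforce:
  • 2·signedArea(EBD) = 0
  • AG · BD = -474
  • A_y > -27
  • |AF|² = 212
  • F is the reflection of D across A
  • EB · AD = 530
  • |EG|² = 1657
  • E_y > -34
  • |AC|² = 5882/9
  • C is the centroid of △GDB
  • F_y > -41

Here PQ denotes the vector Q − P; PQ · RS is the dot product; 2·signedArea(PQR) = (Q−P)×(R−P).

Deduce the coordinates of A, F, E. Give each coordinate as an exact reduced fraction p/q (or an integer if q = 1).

1. A_x = -6  [line 4·x + 14·y + 388 = 0 ∩ |AC|² = 5882/9]
2. A_y = -26  [line 4·x + 14·y + 388 = 0 ∩ |AC|² = 5882/9]
   → A = (-6, -26)
3. F_x = -10  [F is the reflection of D across A]
4. F_y = -40  [F is the reflection of D across A]
   → F = (-10, -40)
5. E_x = -8  [2·signedArea(EBD) = 0 ∩ EB · AD = 530]
6. E_y = -33  [2·signedArea(EBD) = 0 ∩ EB · AD = 530]
   → E = (-8, -33)

A = (-6, -26)
E = (-8, -33)
F = (-10, -40)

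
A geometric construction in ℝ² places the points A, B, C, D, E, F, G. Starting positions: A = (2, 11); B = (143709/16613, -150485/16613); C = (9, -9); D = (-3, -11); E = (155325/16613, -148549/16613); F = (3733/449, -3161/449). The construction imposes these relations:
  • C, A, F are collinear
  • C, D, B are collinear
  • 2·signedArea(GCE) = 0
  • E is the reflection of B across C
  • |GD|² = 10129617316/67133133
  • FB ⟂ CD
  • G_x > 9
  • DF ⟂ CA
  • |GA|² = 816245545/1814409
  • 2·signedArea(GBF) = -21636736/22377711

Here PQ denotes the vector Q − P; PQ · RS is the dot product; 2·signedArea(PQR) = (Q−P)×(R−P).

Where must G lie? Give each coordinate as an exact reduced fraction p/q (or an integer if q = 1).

G = (151453/16613, -447583/49839)

1. G_x = 151453/16613  [2·signedArea(GCE) = 0 ∩ 2·signedArea(GBF) = -21636736/22377711]
2. G_y = -447583/49839  [2·signedArea(GCE) = 0 ∩ 2·signedArea(GBF) = -21636736/22377711]
   → G = (151453/16613, -447583/49839)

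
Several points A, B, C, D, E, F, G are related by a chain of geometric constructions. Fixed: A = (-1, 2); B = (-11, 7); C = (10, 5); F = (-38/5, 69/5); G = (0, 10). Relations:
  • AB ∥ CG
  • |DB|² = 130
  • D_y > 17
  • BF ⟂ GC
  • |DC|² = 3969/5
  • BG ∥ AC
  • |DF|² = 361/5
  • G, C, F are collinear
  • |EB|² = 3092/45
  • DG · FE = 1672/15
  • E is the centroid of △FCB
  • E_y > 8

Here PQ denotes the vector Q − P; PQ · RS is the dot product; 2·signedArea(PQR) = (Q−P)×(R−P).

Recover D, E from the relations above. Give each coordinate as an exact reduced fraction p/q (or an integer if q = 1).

D = (-76/5, 88/5)
E = (-43/15, 43/5)

1. E_x = -43/15  [E is the centroid of △FCB]
2. E_y = 43/5  [E is the centroid of △FCB]
   → E = (-43/15, 43/5)
3. D_x = -76/5  [line -71/15·x + 26/5·y + -2452/15 = 0 ∩ |DB|² = 130]
4. D_y = 88/5  [line -71/15·x + 26/5·y + -2452/15 = 0 ∩ |DB|² = 130]
   → D = (-76/5, 88/5)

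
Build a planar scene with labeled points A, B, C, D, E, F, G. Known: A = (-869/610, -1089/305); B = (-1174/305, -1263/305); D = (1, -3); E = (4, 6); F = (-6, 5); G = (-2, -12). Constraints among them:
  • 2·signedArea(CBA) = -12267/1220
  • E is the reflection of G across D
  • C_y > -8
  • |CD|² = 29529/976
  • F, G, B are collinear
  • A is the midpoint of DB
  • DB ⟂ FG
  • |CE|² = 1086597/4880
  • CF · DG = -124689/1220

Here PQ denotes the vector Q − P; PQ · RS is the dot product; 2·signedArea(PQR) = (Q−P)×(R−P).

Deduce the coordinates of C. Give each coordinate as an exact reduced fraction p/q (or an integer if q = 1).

C = (-2089/1220, -4749/610)

1. C_x = -2089/1220  [2·signedArea(CBA) = -12267/1220 ∩ CF · DG = -124689/1220]
2. C_y = -4749/610  [2·signedArea(CBA) = -12267/1220 ∩ CF · DG = -124689/1220]
   → C = (-2089/1220, -4749/610)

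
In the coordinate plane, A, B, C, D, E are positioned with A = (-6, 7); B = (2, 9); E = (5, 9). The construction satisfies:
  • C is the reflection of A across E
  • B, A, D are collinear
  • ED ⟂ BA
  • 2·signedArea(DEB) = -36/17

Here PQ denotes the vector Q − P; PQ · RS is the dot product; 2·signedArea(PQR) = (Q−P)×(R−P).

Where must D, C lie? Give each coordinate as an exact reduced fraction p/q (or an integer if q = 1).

C = (16, 11)
D = (82/17, 165/17)

1. D_x = 82/17  [B, A, D are collinear ∩ ED ⟂ BA]
2. D_y = 165/17  [B, A, D are collinear ∩ ED ⟂ BA]
   → D = (82/17, 165/17)
3. C_x = 16  [C is the reflection of A across E]
4. C_y = 11  [C is the reflection of A across E]
   → C = (16, 11)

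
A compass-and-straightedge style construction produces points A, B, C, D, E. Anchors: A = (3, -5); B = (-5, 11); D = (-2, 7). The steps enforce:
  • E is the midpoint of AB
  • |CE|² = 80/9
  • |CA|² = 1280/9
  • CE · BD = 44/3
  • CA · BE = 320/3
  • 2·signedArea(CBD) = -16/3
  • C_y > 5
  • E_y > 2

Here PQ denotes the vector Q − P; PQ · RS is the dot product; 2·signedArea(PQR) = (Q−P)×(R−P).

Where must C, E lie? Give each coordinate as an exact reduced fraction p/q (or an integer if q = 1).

C = (-7/3, 17/3)
E = (-1, 3)

1. C_x = -7/3  [line 4·x + 3·y + -23/3 = 0 ∩ |CA|² = 1280/9]
2. C_y = 17/3  [line 4·x + 3·y + -23/3 = 0 ∩ |CA|² = 1280/9]
   → C = (-7/3, 17/3)
3. E_x = -1  [E is the midpoint of AB]
4. E_y = 3  [E is the midpoint of AB]
   → E = (-1, 3)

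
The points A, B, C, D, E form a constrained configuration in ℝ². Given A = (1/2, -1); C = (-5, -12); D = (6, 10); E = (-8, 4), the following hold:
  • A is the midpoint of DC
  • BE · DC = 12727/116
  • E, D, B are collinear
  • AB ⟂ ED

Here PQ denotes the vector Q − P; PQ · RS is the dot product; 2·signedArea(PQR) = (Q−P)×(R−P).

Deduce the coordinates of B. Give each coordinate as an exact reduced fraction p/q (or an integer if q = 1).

B = (-305/116, 731/116)

1. B_x = -305/116  [E, D, B are collinear ∩ AB ⟂ ED]
2. B_y = 731/116  [E, D, B are collinear ∩ AB ⟂ ED]
   → B = (-305/116, 731/116)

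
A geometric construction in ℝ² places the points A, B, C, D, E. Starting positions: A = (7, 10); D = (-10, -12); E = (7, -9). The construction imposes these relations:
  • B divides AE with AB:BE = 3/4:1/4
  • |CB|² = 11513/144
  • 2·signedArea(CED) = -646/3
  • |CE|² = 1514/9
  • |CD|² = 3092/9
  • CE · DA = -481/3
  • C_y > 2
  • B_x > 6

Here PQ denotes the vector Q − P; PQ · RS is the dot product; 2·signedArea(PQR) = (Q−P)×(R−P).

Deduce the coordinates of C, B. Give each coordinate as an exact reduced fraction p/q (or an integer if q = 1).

B = (7, -17/4)
C = (4/3, 8/3)

1. C_x = 4/3  [2·signedArea(CED) = -646/3 ∩ CE · DA = -481/3]
2. C_y = 8/3  [2·signedArea(CED) = -646/3 ∩ CE · DA = -481/3]
   → C = (4/3, 8/3)
3. B_x = 7  [B divides AE with AB:BE = 3/4:1/4]
4. B_y = -17/4  [B divides AE with AB:BE = 3/4:1/4]
   → B = (7, -17/4)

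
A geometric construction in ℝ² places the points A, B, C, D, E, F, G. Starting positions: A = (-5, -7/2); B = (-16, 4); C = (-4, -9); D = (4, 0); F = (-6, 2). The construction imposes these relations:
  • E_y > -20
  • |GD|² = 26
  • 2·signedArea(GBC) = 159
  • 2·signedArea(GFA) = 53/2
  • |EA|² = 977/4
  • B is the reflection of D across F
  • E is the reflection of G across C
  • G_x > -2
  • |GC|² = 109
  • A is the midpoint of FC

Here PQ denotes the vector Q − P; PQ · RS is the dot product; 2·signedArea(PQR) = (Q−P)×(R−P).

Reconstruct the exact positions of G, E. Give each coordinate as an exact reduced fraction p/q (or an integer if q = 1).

1. G_x = -1  [2·signedArea(GBC) = 159 ∩ 2·signedArea(GFA) = 53/2]
2. G_y = 1  [2·signedArea(GBC) = 159 ∩ 2·signedArea(GFA) = 53/2]
   → G = (-1, 1)
3. E_x = -7  [E is the reflection of G across C]
4. E_y = -19  [E is the reflection of G across C]
   → E = (-7, -19)

E = (-7, -19)
G = (-1, 1)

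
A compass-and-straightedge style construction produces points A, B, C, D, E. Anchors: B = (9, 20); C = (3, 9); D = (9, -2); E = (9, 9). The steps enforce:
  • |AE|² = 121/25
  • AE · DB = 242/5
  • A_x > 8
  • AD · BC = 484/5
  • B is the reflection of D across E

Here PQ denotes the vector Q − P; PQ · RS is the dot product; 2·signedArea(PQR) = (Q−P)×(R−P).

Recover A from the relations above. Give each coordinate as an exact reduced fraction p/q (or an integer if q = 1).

1. A_x = 9  [AD · BC = 484/5 ∩ AE · DB = 242/5]
2. A_y = 34/5  [AD · BC = 484/5 ∩ AE · DB = 242/5]
   → A = (9, 34/5)

A = (9, 34/5)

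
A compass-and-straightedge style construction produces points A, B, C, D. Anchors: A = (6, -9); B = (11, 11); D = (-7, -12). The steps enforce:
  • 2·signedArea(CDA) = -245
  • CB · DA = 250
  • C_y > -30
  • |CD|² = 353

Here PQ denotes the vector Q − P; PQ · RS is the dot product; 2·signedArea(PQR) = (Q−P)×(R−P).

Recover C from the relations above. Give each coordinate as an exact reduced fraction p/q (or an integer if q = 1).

1. C_x = 1  [CB · DA = 250 ∩ 2·signedArea(CDA) = -245]
2. C_y = -29  [CB · DA = 250 ∩ 2·signedArea(CDA) = -245]
   → C = (1, -29)

C = (1, -29)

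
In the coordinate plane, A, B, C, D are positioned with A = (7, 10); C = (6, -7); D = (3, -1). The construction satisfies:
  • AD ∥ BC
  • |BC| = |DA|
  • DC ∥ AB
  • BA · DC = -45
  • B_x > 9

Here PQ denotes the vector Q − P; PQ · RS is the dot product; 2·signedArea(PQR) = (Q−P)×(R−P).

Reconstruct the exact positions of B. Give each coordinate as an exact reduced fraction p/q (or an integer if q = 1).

1. B_x = 10  [AD ∥ BC ∩ DC ∥ AB]
2. B_y = 4  [AD ∥ BC ∩ DC ∥ AB]
   → B = (10, 4)

B = (10, 4)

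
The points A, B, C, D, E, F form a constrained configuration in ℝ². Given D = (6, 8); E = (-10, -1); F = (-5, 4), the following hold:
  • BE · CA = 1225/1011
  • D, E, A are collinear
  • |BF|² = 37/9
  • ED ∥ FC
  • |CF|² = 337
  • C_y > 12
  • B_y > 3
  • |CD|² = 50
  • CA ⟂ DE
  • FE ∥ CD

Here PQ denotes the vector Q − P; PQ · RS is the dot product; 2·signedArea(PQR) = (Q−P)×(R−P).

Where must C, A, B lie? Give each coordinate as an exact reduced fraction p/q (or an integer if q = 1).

A = (4022/337, 3821/337)
B = (-3, 11/3)
C = (11, 13)

1. C_x = 11  [FE ∥ CD ∩ ED ∥ FC]
2. C_y = 13  [FE ∥ CD ∩ ED ∥ FC]
   → C = (11, 13)
3. A_x = 4022/337  [D, E, A are collinear ∩ CA ⟂ DE]
4. A_y = 3821/337  [D, E, A are collinear ∩ CA ⟂ DE]
   → A = (4022/337, 3821/337)
5. B_x = -3  [line -315/337·x + 560/337·y + -8995/1011 = 0 ∩ |BF|² = 37/9]
6. B_y = 11/3  [line -315/337·x + 560/337·y + -8995/1011 = 0 ∩ |BF|² = 37/9]
   → B = (-3, 11/3)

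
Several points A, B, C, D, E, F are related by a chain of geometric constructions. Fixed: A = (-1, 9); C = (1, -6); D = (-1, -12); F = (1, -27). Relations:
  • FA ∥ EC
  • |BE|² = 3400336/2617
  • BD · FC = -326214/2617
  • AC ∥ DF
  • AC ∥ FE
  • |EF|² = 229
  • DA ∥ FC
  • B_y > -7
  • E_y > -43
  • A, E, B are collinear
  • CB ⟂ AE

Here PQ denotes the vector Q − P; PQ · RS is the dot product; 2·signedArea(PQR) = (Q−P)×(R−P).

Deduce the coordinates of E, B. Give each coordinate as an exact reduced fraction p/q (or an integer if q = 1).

1. E_x = 3  [FA ∥ EC ∩ AC ∥ FE]
2. E_y = -42  [FA ∥ EC ∩ AC ∥ FE]
   → E = (3, -42)
3. B_x = 475/2617  [A, E, B are collinear ∩ CB ⟂ AE]
4. B_y = -15870/2617  [A, E, B are collinear ∩ CB ⟂ AE]
   → B = (475/2617, -15870/2617)

B = (475/2617, -15870/2617)
E = (3, -42)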